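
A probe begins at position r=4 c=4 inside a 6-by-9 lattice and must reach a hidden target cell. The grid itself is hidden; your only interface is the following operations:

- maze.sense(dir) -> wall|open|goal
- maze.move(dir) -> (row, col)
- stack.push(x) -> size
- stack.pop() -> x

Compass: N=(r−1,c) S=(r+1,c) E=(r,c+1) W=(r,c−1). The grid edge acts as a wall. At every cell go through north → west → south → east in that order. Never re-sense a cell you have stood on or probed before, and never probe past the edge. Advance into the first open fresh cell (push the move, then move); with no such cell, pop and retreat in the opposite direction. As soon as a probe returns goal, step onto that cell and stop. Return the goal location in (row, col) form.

% maze.sense dir→north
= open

% stack.push x→north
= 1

% maze.move dir→north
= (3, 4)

% maze.sense dir→north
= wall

% maze.sense dir→west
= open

% stack.push x→west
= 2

% maze.move dir→west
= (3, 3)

% maze.sense dir→north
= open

% stack.push x→north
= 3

% maze.move dir→north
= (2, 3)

% maze.sense dir→north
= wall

% maze.sense dir→west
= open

% stack.push x→west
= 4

% maze.move dir→west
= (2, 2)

% maze.sense dir→north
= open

% stack.push x→north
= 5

% maze.move dir→north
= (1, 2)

% maze.sense dir→north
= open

% stack.push x→north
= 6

% maze.move dir→north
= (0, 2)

% maze.sense dir→west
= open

% stack.push x→west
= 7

% maze.move dir→west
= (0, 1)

% maze.sense dir→west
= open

% stack.push x→west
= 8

% maze.move dir→west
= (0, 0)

% maze.sense dir→south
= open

% stack.push x→south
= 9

% maze.move dir→south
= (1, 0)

% maze.sense dir→south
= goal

% maze.move dir→south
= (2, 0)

Answer: (2, 0)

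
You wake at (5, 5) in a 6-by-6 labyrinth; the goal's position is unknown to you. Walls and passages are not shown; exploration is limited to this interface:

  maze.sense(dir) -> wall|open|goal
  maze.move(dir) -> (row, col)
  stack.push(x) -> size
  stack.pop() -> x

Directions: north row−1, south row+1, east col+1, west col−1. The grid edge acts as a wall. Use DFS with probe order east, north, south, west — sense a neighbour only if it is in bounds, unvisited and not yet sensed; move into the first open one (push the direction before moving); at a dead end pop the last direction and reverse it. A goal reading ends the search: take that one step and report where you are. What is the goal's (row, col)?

I call maze.sense passing dir=north, yielding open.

I run stack.push passing x=north, and observe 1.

Calling maze.move passing dir=north, : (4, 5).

Now I run maze.sense passing dir=north, which returns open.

Then stack.push passing x=north, giving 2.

Using maze.move passing dir=north, and observe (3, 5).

I run maze.sense passing dir=north, and get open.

I run stack.push passing x=north, and get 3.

I call maze.move passing dir=north, : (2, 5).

I try maze.sense passing dir=north, and observe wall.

Invoking maze.sense passing dir=west, yielding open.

I run stack.push passing x=west, giving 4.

Using maze.move passing dir=west, and see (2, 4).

Now I run maze.sense passing dir=north, — result: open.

I invoke stack.push passing x=north, which returns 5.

Using maze.move passing dir=north, : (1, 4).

Invoking maze.sense passing dir=north, which returns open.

I run stack.push passing x=north, : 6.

I call maze.move passing dir=north, and observe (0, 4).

I use maze.sense passing dir=east, which returns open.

Next I call stack.push passing x=east, and see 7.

Invoking maze.move passing dir=east, → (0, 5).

Calling stack.pop(), yielding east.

Invoking maze.move passing dir=west, yielding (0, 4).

I use maze.sense passing dir=west, — result: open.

I call stack.push passing x=west, and get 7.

Using maze.move passing dir=west, : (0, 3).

I use maze.sense passing dir=south, and observe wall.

I try maze.sense passing dir=west, → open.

Calling stack.push passing x=west, : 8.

Calling maze.move passing dir=west, and see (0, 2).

Invoking maze.sense passing dir=south, and get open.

Next I call stack.push passing x=south, which returns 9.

Now I run maze.move passing dir=south, which returns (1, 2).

Then maze.sense passing dir=south, and observe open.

Calling stack.push passing x=south, and see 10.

Invoking maze.move passing dir=south, and get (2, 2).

Invoking maze.sense passing dir=east, — result: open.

Now I run stack.push passing x=east, : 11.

Using maze.move passing dir=east, and get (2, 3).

Now I run maze.sense passing dir=south, and get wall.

I run stack.pop(), → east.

Using maze.move passing dir=west, giving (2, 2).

Next I call maze.sense passing dir=south, → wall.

I invoke maze.sense passing dir=west, → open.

Calling stack.push passing x=west, and see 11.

Using maze.move passing dir=west, and observe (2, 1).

I invoke maze.sense passing dir=north, yielding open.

I run stack.push passing x=north, giving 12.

I invoke maze.move passing dir=north, → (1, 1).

Invoking maze.sense passing dir=north, and get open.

I use stack.push passing x=north, and observe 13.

I run maze.move passing dir=north, — result: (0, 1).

I invoke maze.sense passing dir=west, giving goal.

I invoke maze.move passing dir=west, and see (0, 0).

Answer: (0, 0)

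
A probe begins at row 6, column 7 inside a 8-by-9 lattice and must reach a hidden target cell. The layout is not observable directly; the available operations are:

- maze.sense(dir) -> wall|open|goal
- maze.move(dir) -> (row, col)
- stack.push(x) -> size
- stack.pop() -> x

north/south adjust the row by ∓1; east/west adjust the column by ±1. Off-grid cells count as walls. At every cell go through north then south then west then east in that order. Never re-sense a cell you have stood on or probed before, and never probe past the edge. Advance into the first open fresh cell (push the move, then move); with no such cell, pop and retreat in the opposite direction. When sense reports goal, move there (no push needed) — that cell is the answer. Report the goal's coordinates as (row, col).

;; 1. maze.sense(dir='north') : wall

;; 2. maze.sense(dir='south') : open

;; 3. stack.push(x='south') : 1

;; 4. maze.move(dir='south') : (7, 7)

;; 5. maze.sense(dir='west') : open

;; 6. stack.push(x='west') : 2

;; 7. maze.move(dir='west') : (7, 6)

;; 8. maze.sense(dir='north') : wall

;; 9. maze.sense(dir='west') : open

;; 10. stack.push(x='west') : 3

;; 11. maze.move(dir='west') : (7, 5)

;; 12. maze.sense(dir='north') : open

;; 13. stack.push(x='north') : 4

;; 14. maze.move(dir='north') : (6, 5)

;; 15. maze.sense(dir='north') : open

;; 16. stack.push(x='north') : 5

;; 17. maze.move(dir='north') : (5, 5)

;; 18. maze.sense(dir='north') : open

;; 19. stack.push(x='north') : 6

;; 20. maze.move(dir='north') : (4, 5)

;; 21. maze.sense(dir='north') : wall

;; 22. maze.sense(dir='west') : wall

;; 23. maze.sense(dir='east') : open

;; 24. stack.push(x='east') : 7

;; 25. maze.move(dir='east') : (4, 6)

;; 26. maze.sense(dir='north') : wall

;; 27. maze.sense(dir='south') : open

;; 28. stack.push(x='south') : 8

;; 29. maze.move(dir='south') : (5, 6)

;; 30. stack.pop() : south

;; 31. maze.move(dir='north') : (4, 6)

;; 32. maze.sense(dir='east') : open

;; 33. stack.push(x='east') : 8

;; 34. maze.move(dir='east') : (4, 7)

;; 35. maze.sense(dir='north') : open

;; 36. stack.push(x='north') : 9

;; 37. maze.move(dir='north') : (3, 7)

;; 38. maze.sense(dir='north') : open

;; 39. stack.push(x='north') : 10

;; 40. maze.move(dir='north') : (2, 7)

;; 41. maze.sense(dir='north') : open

;; 42. stack.push(x='north') : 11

;; 43. maze.move(dir='north') : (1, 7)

;; 44. maze.sense(dir='north') : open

;; 45. stack.push(x='north') : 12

;; 46. maze.move(dir='north') : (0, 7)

;; 47. maze.sense(dir='west') : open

;; 48. stack.push(x='west') : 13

;; 49. maze.move(dir='west') : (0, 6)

;; 50. maze.sense(dir='south') : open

;; 51. stack.push(x='south') : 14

;; 52. maze.move(dir='south') : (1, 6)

;; 53. maze.sense(dir='south') : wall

;; 54. maze.sense(dir='west') : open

;; 55. stack.push(x='west') : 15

;; 56. maze.move(dir='west') : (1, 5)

;; 57. maze.sense(dir='north') : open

;; 58. stack.push(x='north') : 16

;; 59. maze.move(dir='north') : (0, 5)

;; 60. maze.sense(dir='west') : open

;; 61. stack.push(x='west') : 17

;; 62. maze.move(dir='west') : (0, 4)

;; 63. maze.sense(dir='south') : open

;; 64. stack.push(x='south') : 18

;; 65. maze.move(dir='south') : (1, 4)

;; 66. maze.sense(dir='south') : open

;; 67. stack.push(x='south') : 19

;; 68. maze.move(dir='south') : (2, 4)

;; 69. maze.sense(dir='south') : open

;; 70. stack.push(x='south') : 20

;; 71. maze.move(dir='south') : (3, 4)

;; 72. maze.sense(dir='west') : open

;; 73. stack.push(x='west') : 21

;; 74. maze.move(dir='west') : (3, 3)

;; 75. maze.sense(dir='north') : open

;; 76. stack.push(x='north') : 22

;; 77. maze.move(dir='north') : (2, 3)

;; 78. maze.sense(dir='north') : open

;; 79. stack.push(x='north') : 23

;; 80. maze.move(dir='north') : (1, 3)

;; 81. maze.sense(dir='north') : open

;; 82. stack.push(x='north') : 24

;; 83. maze.move(dir='north') : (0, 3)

;; 84. maze.sense(dir='west') : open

;; 85. stack.push(x='west') : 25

;; 86. maze.move(dir='west') : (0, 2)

;; 87. maze.sense(dir='south') : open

;; 88. stack.push(x='south') : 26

;; 89. maze.move(dir='south') : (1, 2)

;; 90. maze.sense(dir='south') : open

;; 91. stack.push(x='south') : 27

;; 92. maze.move(dir='south') : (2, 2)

;; 93. maze.sense(dir='south') : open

;; 94. stack.push(x='south') : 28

;; 95. maze.move(dir='south') : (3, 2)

;; 96. maze.sense(dir='south') : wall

;; 97. maze.sense(dir='west') : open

;; 98. stack.push(x='west') : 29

;; 99. maze.move(dir='west') : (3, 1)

;; 100. maze.sense(dir='north') : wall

;; 101. maze.sense(dir='south') : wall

;; 102. maze.sense(dir='west') : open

;; 103. stack.push(x='west') : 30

;; 104. maze.move(dir='west') : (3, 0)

;; 105. maze.sense(dir='north') : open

;; 106. stack.push(x='north') : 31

;; 107. maze.move(dir='north') : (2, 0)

;; 108. maze.sense(dir='north') : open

;; 109. stack.push(x='north') : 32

;; 110. maze.move(dir='north') : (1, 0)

;; 111. maze.sense(dir='north') : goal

;; 112. maze.move(dir='north') : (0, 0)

Answer: (0, 0)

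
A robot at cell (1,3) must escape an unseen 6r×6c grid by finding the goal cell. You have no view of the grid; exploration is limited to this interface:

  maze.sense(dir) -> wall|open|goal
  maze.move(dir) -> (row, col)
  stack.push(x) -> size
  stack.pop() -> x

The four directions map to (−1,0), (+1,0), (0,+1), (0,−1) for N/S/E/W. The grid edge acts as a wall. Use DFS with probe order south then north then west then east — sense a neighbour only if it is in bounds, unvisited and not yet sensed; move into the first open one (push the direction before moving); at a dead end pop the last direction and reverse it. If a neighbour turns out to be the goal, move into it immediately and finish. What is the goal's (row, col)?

% maze.sense dir='south'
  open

% stack.push x='south'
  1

% maze.move dir='south'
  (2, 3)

% maze.sense dir='south'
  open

% stack.push x='south'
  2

% maze.move dir='south'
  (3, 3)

% maze.sense dir='south'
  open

% stack.push x='south'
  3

% maze.move dir='south'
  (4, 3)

% maze.sense dir='south'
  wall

% maze.sense dir='west'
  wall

% maze.sense dir='east'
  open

% stack.push x='east'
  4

% maze.move dir='east'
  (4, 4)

% maze.sense dir='south'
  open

% stack.push x='south'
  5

% maze.move dir='south'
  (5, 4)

% maze.sense dir='east'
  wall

% stack.pop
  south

% maze.move dir='north'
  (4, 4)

% maze.sense dir='north'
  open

% stack.push x='north'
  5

% maze.move dir='north'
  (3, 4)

% maze.sense dir='north'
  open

% stack.push x='north'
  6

% maze.move dir='north'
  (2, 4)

% maze.sense dir='north'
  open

% stack.push x='north'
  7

% maze.move dir='north'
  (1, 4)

% maze.sense dir='north'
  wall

% maze.sense dir='east'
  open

% stack.push x='east'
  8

% maze.move dir='east'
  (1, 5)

% maze.sense dir='south'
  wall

% maze.sense dir='north'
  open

% stack.push x='north'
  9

% maze.move dir='north'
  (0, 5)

% stack.pop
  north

% maze.move dir='south'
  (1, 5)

% stack.pop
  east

% maze.move dir='west'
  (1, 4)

% stack.pop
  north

% maze.move dir='south'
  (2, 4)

% stack.pop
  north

% maze.move dir='south'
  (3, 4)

% maze.sense dir='east'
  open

% stack.push x='east'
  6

% maze.move dir='east'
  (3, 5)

% maze.sense dir='south'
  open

% stack.push x='south'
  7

% maze.move dir='south'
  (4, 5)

% stack.pop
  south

% maze.move dir='north'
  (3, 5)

% stack.pop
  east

% maze.move dir='west'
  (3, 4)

% stack.pop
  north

% maze.move dir='south'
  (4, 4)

% stack.pop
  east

% maze.move dir='west'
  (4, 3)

% stack.pop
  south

% maze.move dir='north'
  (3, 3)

% maze.sense dir='west'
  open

% stack.push x='west'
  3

% maze.move dir='west'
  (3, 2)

% maze.sense dir='north'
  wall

% maze.sense dir='west'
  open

% stack.push x='west'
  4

% maze.move dir='west'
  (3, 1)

% maze.sense dir='south'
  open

% stack.push x='south'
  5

% maze.move dir='south'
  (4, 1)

% maze.sense dir='south'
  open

% stack.push x='south'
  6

% maze.move dir='south'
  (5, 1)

% maze.sense dir='west'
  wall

% maze.sense dir='east'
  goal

% maze.move dir='east'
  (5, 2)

Answer: (5, 2)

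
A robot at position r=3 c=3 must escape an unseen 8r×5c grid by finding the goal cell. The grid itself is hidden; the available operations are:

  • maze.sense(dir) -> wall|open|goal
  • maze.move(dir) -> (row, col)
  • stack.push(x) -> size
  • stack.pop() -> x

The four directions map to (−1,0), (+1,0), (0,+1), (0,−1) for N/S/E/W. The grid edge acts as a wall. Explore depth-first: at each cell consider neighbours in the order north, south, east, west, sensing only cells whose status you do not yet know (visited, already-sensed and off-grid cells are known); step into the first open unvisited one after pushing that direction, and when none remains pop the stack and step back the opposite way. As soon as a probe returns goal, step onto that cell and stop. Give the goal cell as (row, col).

>> maze.sense(dir: north)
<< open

>> stack.push(x: north)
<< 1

>> maze.move(dir: north)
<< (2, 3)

>> maze.sense(dir: north)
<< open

>> stack.push(x: north)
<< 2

>> maze.move(dir: north)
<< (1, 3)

>> maze.sense(dir: north)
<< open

>> stack.push(x: north)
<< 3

>> maze.move(dir: north)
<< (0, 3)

>> maze.sense(dir: east)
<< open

>> stack.push(x: east)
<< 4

>> maze.move(dir: east)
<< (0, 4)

>> maze.sense(dir: south)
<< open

>> stack.push(x: south)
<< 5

>> maze.move(dir: south)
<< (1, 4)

>> maze.sense(dir: south)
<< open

>> stack.push(x: south)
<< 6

>> maze.move(dir: south)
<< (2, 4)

>> maze.sense(dir: south)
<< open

>> stack.push(x: south)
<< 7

>> maze.move(dir: south)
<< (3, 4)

>> maze.sense(dir: south)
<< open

>> stack.push(x: south)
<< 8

>> maze.move(dir: south)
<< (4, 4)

>> maze.sense(dir: south)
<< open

>> stack.push(x: south)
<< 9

>> maze.move(dir: south)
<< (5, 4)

>> maze.sense(dir: south)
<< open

>> stack.push(x: south)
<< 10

>> maze.move(dir: south)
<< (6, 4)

>> maze.sense(dir: south)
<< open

>> stack.push(x: south)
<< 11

>> maze.move(dir: south)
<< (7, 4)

>> maze.sense(dir: west)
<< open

>> stack.push(x: west)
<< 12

>> maze.move(dir: west)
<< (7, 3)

>> maze.sense(dir: north)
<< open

>> stack.push(x: north)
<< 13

>> maze.move(dir: north)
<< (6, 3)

>> maze.sense(dir: north)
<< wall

>> maze.sense(dir: west)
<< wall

>> stack.pop()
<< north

>> maze.move(dir: south)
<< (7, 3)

>> maze.sense(dir: west)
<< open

>> stack.push(x: west)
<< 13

>> maze.move(dir: west)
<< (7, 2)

>> maze.sense(dir: west)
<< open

>> stack.push(x: west)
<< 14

>> maze.move(dir: west)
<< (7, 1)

>> maze.sense(dir: north)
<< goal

>> maze.move(dir: north)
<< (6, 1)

Answer: (6, 1)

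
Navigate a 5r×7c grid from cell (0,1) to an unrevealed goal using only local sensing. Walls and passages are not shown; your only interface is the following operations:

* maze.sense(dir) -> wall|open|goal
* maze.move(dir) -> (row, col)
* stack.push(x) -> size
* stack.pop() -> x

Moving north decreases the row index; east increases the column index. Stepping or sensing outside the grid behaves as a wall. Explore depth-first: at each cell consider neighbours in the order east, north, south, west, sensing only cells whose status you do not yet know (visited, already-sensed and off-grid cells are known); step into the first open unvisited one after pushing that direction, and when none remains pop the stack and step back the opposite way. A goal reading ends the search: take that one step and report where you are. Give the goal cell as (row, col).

·→ maze.sense(east)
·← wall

·→ maze.sense(south)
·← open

·→ stack.push(south)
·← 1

·→ maze.move(south)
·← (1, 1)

·→ maze.sense(east)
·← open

·→ stack.push(east)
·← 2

·→ maze.move(east)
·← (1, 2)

·→ maze.sense(east)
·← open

·→ stack.push(east)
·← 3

·→ maze.move(east)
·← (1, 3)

·→ maze.sense(east)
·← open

·→ stack.push(east)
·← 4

·→ maze.move(east)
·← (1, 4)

·→ maze.sense(east)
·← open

·→ stack.push(east)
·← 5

·→ maze.move(east)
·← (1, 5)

·→ maze.sense(east)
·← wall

·→ maze.sense(north)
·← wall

·→ maze.sense(south)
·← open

·→ stack.push(south)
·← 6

·→ maze.move(south)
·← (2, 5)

·→ maze.sense(east)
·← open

·→ stack.push(east)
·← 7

·→ maze.move(east)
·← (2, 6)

·→ maze.sense(south)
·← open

·→ stack.push(south)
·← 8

·→ maze.move(south)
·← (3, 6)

·→ maze.sense(south)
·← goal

·→ maze.move(south)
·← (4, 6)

Answer: (4, 6)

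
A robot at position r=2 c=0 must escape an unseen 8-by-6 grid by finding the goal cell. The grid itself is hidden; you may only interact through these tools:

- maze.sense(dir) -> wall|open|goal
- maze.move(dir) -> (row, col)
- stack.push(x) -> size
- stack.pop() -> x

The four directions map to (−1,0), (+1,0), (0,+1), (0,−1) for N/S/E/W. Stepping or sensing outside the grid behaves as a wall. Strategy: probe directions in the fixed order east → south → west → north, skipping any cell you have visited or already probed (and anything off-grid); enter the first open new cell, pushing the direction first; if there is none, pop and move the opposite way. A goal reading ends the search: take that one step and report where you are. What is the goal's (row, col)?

>> maze.sense(east)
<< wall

>> maze.sense(south)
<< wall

>> maze.sense(north)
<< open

>> stack.push(north)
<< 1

>> maze.move(north)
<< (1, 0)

>> maze.sense(east)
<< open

>> stack.push(east)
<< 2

>> maze.move(east)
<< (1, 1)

>> maze.sense(east)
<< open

>> stack.push(east)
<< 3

>> maze.move(east)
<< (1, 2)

>> maze.sense(east)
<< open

>> stack.push(east)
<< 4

>> maze.move(east)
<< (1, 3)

>> maze.sense(east)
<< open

>> stack.push(east)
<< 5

>> maze.move(east)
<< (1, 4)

>> maze.sense(east)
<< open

>> stack.push(east)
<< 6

>> maze.move(east)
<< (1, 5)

>> maze.sense(south)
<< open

>> stack.push(south)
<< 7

>> maze.move(south)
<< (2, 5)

>> maze.sense(south)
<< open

>> stack.push(south)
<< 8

>> maze.move(south)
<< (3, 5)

>> maze.sense(south)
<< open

>> stack.push(south)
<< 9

>> maze.move(south)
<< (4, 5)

>> maze.sense(south)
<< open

>> stack.push(south)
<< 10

>> maze.move(south)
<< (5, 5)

>> maze.sense(south)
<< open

>> stack.push(south)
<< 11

>> maze.move(south)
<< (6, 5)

>> maze.sense(south)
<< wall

>> maze.sense(west)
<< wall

>> stack.pop()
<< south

>> maze.move(north)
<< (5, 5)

>> maze.sense(west)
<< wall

>> stack.pop()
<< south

>> maze.move(north)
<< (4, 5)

>> maze.sense(west)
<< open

>> stack.push(west)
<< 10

>> maze.move(west)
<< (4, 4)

>> maze.sense(west)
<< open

>> stack.push(west)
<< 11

>> maze.move(west)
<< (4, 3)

>> maze.sense(south)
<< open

>> stack.push(south)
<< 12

>> maze.move(south)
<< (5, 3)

>> maze.sense(south)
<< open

>> stack.push(south)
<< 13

>> maze.move(south)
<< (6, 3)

>> maze.sense(south)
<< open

>> stack.push(south)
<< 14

>> maze.move(south)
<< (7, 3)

>> maze.sense(east)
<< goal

>> maze.move(east)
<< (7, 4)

Answer: (7, 4)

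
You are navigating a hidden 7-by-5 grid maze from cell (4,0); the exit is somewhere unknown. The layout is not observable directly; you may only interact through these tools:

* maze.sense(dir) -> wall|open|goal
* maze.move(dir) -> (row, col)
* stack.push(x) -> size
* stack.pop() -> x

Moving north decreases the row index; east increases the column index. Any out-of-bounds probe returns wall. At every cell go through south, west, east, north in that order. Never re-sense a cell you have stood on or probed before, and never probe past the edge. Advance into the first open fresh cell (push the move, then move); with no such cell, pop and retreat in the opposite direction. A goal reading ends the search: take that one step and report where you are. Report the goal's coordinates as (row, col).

-> sense(dir: south)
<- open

-> push(x: south)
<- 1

-> move(dir: south)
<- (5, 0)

-> sense(dir: south)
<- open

-> push(x: south)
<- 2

-> move(dir: south)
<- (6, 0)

-> sense(dir: east)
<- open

-> push(x: east)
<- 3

-> move(dir: east)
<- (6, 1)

-> sense(dir: east)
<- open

-> push(x: east)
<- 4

-> move(dir: east)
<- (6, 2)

-> sense(dir: east)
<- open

-> push(x: east)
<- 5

-> move(dir: east)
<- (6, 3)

-> sense(dir: east)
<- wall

-> sense(dir: north)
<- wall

-> pop()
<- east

-> move(dir: west)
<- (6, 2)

-> sense(dir: north)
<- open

-> push(x: north)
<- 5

-> move(dir: north)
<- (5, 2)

-> sense(dir: west)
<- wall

-> sense(dir: north)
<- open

-> push(x: north)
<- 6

-> move(dir: north)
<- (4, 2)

-> sense(dir: west)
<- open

-> push(x: west)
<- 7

-> move(dir: west)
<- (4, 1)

-> sense(dir: north)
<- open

-> push(x: north)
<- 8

-> move(dir: north)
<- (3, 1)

-> sense(dir: west)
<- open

-> push(x: west)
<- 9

-> move(dir: west)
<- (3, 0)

-> sense(dir: north)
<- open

-> push(x: north)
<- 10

-> move(dir: north)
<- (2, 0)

-> sense(dir: east)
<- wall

-> sense(dir: north)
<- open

-> push(x: north)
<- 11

-> move(dir: north)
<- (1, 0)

-> sense(dir: east)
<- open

-> push(x: east)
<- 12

-> move(dir: east)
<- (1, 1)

-> sense(dir: east)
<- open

-> push(x: east)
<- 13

-> move(dir: east)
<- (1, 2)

-> sense(dir: south)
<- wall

-> sense(dir: east)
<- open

-> push(x: east)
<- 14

-> move(dir: east)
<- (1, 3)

-> sense(dir: south)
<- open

-> push(x: south)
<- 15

-> move(dir: south)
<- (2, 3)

-> sense(dir: south)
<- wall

-> sense(dir: east)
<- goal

-> move(dir: east)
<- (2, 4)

Answer: (2, 4)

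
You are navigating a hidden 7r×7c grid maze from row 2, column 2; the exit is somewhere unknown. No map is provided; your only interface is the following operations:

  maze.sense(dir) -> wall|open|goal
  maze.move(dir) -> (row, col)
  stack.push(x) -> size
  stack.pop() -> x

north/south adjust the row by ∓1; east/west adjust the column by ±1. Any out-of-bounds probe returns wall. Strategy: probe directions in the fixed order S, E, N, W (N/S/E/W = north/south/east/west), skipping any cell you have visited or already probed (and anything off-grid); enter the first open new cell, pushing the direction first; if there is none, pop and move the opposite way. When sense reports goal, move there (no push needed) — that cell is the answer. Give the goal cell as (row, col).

Invoking sense using dir: south, which returns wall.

I call sense using dir: east, and get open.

I invoke push using x: east, which returns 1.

I call move using dir: east, : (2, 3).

I try sense using dir: south, yielding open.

Calling push using x: south, giving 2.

I invoke move using dir: south, and get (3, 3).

I try sense using dir: south, which returns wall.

Using sense using dir: east, → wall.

I invoke pop(), giving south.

I call move using dir: north, giving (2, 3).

Next I call sense using dir: east, giving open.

Invoking push using x: east, — result: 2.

I call move using dir: east, and observe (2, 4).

I call sense using dir: east, and see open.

Next I call push using x: east, which returns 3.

Then move using dir: east, : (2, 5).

Next I call sense using dir: south, : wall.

I call sense using dir: east, which returns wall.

I use sense using dir: north, : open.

Now I run push using x: north, — result: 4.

I call move using dir: north, : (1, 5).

Using sense using dir: east, giving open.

I invoke push using x: east, giving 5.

Calling move using dir: east, — result: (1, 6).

I try sense using dir: north, : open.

I try push using x: north, : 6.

Invoking move using dir: north, yielding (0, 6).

Then sense using dir: west, — result: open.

I run push using x: west, → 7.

Calling move using dir: west, → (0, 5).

Now I run sense using dir: west, and observe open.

Next I call push using x: west, which returns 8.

Using move using dir: west, and see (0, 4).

I try sense using dir: south, → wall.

I use sense using dir: west, yielding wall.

I run pop, which returns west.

Now I run move using dir: east, and see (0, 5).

I call pop(), — result: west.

Calling move using dir: east, : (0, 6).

I invoke pop(), and see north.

Calling move using dir: south, giving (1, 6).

I call pop(), yielding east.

I call move using dir: west, and get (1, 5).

Using pop(), yielding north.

Then move using dir: south, which returns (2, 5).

Now I run pop(), and see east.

Invoking move using dir: west, and get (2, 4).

I try pop(), → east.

Using move using dir: west, and observe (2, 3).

I use sense using dir: north, and observe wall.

Then pop(), and get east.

I use move using dir: west, and see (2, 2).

Then sense using dir: north, yielding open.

I call push using x: north, — result: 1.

I try move using dir: north, and see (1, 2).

I try sense using dir: north, and get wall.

I call sense using dir: west, → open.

I invoke push using x: west, → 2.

I call move using dir: west, giving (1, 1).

Then sense using dir: south, and see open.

Invoking push using x: south, yielding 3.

Now I run move using dir: south, giving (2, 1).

Calling sense using dir: south, giving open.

Now I run push using x: south, → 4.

Invoking move using dir: south, which returns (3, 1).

I call sense using dir: south, and get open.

Next I call push using x: south, yielding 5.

Now I run move using dir: south, — result: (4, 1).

Invoking sense using dir: south, giving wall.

I invoke sense using dir: east, which returns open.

Next I call push using x: east, giving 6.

Calling move using dir: east, and observe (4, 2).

Invoking sense using dir: south, — result: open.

I try push using x: south, — result: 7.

I call move using dir: south, yielding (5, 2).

Calling sense using dir: south, and observe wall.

Calling sense using dir: east, yielding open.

Next I call push using x: east, and observe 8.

Calling move using dir: east, and observe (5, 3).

I try sense using dir: south, giving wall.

Using sense using dir: east, and observe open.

Then push using x: east, yielding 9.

Invoking move using dir: east, and observe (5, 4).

Calling sense using dir: south, → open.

Calling push using x: south, giving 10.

Next I call move using dir: south, : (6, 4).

Using sense using dir: east, and get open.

Next I call push using x: east, — result: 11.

Invoking move using dir: east, — result: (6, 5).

I use sense using dir: east, giving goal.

Then move using dir: east, and get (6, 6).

Answer: (6, 6)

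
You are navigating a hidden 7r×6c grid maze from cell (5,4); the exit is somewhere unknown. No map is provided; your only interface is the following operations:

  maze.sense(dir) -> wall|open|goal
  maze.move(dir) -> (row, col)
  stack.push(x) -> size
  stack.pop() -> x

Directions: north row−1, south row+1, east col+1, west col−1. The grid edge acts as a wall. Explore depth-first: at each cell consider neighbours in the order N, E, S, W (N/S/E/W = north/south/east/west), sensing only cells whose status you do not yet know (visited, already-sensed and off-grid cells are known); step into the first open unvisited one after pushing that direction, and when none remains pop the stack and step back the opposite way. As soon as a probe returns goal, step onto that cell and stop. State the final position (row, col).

$ sense dir='north'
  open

$ push x='north'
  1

$ move dir='north'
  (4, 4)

$ sense dir='north'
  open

$ push x='north'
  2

$ move dir='north'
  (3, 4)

$ sense dir='north'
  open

$ push x='north'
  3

$ move dir='north'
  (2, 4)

$ sense dir='north'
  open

$ push x='north'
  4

$ move dir='north'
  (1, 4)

$ sense dir='north'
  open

$ push x='north'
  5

$ move dir='north'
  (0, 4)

$ sense dir='east'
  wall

$ sense dir='west'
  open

$ push x='west'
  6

$ move dir='west'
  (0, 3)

$ sense dir='south'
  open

$ push x='south'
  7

$ move dir='south'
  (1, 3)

$ sense dir='south'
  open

$ push x='south'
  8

$ move dir='south'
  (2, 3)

$ sense dir='south'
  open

$ push x='south'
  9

$ move dir='south'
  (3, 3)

$ sense dir='south'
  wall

$ sense dir='west'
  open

$ push x='west'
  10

$ move dir='west'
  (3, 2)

$ sense dir='north'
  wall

$ sense dir='south'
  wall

$ sense dir='west'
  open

$ push x='west'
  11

$ move dir='west'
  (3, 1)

$ sense dir='north'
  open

$ push x='north'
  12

$ move dir='north'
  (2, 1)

$ sense dir='north'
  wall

$ sense dir='west'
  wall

$ pop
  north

$ move dir='south'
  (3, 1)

$ sense dir='south'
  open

$ push x='south'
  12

$ move dir='south'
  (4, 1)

$ sense dir='south'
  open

$ push x='south'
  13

$ move dir='south'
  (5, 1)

$ sense dir='east'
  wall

$ sense dir='south'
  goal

$ move dir='south'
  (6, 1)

Answer: (6, 1)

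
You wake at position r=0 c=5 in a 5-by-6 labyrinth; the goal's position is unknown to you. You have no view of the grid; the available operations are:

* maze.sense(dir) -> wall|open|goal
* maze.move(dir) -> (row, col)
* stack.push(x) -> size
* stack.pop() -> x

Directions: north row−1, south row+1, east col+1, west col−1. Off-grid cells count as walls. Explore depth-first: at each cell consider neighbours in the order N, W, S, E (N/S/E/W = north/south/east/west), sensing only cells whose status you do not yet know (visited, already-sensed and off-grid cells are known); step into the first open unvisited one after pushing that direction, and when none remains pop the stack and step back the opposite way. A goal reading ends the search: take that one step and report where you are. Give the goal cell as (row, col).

! maze.sense(dir→west) : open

! stack.push(x→west) : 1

! maze.move(dir→west) : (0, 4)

! maze.sense(dir→west) : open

! stack.push(x→west) : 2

! maze.move(dir→west) : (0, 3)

! maze.sense(dir→west) : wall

! maze.sense(dir→south) : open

! stack.push(x→south) : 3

! maze.move(dir→south) : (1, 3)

! maze.sense(dir→west) : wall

! maze.sense(dir→south) : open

! stack.push(x→south) : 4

! maze.move(dir→south) : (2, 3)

! maze.sense(dir→west) : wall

! maze.sense(dir→south) : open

! stack.push(x→south) : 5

! maze.move(dir→south) : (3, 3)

! maze.sense(dir→west) : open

! stack.push(x→west) : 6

! maze.move(dir→west) : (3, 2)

! maze.sense(dir→west) : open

! stack.push(x→west) : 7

! maze.move(dir→west) : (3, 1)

! maze.sense(dir→north) : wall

! maze.sense(dir→west) : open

! stack.push(x→west) : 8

! maze.move(dir→west) : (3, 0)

! maze.sense(dir→north) : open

! stack.push(x→north) : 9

! maze.move(dir→north) : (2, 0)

! maze.sense(dir→north) : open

! stack.push(x→north) : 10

! maze.move(dir→north) : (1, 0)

! maze.sense(dir→north) : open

! stack.push(x→north) : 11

! maze.move(dir→north) : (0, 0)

! maze.sense(dir→east) : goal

! maze.move(dir→east) : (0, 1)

Answer: (0, 1)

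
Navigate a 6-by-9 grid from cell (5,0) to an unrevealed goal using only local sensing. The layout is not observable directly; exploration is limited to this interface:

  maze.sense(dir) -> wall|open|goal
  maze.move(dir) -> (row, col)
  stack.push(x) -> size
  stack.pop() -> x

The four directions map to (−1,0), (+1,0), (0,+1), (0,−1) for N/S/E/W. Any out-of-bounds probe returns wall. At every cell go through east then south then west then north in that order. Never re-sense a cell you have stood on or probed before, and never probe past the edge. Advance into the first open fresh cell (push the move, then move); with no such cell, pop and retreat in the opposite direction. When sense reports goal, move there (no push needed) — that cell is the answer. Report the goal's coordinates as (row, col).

CALL maze.sense[dir=east]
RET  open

CALL stack.push[x=east]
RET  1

CALL maze.move[dir=east]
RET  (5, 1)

CALL maze.sense[dir=east]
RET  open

CALL stack.push[x=east]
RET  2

CALL maze.move[dir=east]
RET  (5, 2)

CALL maze.sense[dir=east]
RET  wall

CALL maze.sense[dir=north]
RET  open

CALL stack.push[x=north]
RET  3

CALL maze.move[dir=north]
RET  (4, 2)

CALL maze.sense[dir=east]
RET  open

CALL stack.push[x=east]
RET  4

CALL maze.move[dir=east]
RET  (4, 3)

CALL maze.sense[dir=east]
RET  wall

CALL maze.sense[dir=north]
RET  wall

CALL stack.pop[]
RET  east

CALL maze.move[dir=west]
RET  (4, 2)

CALL maze.sense[dir=west]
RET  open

CALL stack.push[x=west]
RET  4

CALL maze.move[dir=west]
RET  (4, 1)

CALL maze.sense[dir=west]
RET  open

CALL stack.push[x=west]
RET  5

CALL maze.move[dir=west]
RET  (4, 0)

CALL maze.sense[dir=north]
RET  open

CALL stack.push[x=north]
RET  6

CALL maze.move[dir=north]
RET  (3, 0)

CALL maze.sense[dir=east]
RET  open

CALL stack.push[x=east]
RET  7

CALL maze.move[dir=east]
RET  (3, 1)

CALL maze.sense[dir=east]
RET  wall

CALL maze.sense[dir=north]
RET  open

CALL stack.push[x=north]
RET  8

CALL maze.move[dir=north]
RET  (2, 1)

CALL maze.sense[dir=east]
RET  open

CALL stack.push[x=east]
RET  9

CALL maze.move[dir=east]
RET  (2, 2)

CALL maze.sense[dir=east]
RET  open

CALL stack.push[x=east]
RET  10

CALL maze.move[dir=east]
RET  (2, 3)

CALL maze.sense[dir=east]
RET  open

CALL stack.push[x=east]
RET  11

CALL maze.move[dir=east]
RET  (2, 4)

CALL maze.sense[dir=east]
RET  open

CALL stack.push[x=east]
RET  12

CALL maze.move[dir=east]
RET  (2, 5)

CALL maze.sense[dir=east]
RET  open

CALL stack.push[x=east]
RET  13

CALL maze.move[dir=east]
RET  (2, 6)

CALL maze.sense[dir=east]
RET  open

CALL stack.push[x=east]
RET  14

CALL maze.move[dir=east]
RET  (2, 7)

CALL maze.sense[dir=east]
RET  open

CALL stack.push[x=east]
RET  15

CALL maze.move[dir=east]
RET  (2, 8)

CALL maze.sense[dir=south]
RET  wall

CALL maze.sense[dir=north]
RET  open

CALL stack.push[x=north]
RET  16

CALL maze.move[dir=north]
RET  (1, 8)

CALL maze.sense[dir=west]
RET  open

CALL stack.push[x=west]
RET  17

CALL maze.move[dir=west]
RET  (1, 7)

CALL maze.sense[dir=west]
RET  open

CALL stack.push[x=west]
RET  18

CALL maze.move[dir=west]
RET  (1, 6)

CALL maze.sense[dir=west]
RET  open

CALL stack.push[x=west]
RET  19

CALL maze.move[dir=west]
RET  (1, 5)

CALL maze.sense[dir=west]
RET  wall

CALL maze.sense[dir=north]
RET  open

CALL stack.push[x=north]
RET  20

CALL maze.move[dir=north]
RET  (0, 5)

CALL maze.sense[dir=east]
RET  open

CALL stack.push[x=east]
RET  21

CALL maze.move[dir=east]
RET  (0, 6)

CALL maze.sense[dir=east]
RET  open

CALL stack.push[x=east]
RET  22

CALL maze.move[dir=east]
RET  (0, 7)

CALL maze.sense[dir=east]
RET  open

CALL stack.push[x=east]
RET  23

CALL maze.move[dir=east]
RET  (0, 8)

CALL stack.pop[]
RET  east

CALL maze.move[dir=west]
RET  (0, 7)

CALL stack.pop[]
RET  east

CALL maze.move[dir=west]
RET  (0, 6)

CALL stack.pop[]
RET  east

CALL maze.move[dir=west]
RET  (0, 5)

CALL maze.sense[dir=west]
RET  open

CALL stack.push[x=west]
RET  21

CALL maze.move[dir=west]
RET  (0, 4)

CALL maze.sense[dir=west]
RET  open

CALL stack.push[x=west]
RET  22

CALL maze.move[dir=west]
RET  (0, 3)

CALL maze.sense[dir=south]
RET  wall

CALL maze.sense[dir=west]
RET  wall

CALL stack.pop[]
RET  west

CALL maze.move[dir=east]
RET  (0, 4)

CALL stack.pop[]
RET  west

CALL maze.move[dir=east]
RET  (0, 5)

CALL stack.pop[]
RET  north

CALL maze.move[dir=south]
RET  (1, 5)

CALL stack.pop[]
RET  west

CALL maze.move[dir=east]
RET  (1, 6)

CALL stack.pop[]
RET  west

CALL maze.move[dir=east]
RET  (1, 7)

CALL stack.pop[]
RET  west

CALL maze.move[dir=east]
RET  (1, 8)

CALL stack.pop[]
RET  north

CALL maze.move[dir=south]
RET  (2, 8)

CALL stack.pop[]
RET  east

CALL maze.move[dir=west]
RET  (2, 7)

CALL maze.sense[dir=south]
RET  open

CALL stack.push[x=south]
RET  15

CALL maze.move[dir=south]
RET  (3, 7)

CALL maze.sense[dir=south]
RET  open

CALL stack.push[x=south]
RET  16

CALL maze.move[dir=south]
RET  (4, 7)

CALL maze.sense[dir=east]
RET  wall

CALL maze.sense[dir=south]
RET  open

CALL stack.push[x=south]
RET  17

CALL maze.move[dir=south]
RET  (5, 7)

CALL maze.sense[dir=east]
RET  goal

CALL maze.move[dir=east]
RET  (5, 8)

Answer: (5, 8)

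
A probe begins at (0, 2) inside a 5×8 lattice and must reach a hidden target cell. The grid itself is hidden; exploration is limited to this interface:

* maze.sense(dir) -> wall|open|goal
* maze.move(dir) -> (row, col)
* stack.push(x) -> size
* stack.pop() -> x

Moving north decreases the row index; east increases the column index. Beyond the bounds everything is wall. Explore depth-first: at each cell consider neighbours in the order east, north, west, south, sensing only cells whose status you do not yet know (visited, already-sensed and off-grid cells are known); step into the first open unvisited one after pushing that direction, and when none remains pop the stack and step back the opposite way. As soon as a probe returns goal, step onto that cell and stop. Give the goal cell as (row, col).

Action: maze.sense[dir='east']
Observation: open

Action: stack.push[x='east']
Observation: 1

Action: maze.move[dir='east']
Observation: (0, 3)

Action: maze.sense[dir='east']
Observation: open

Action: stack.push[x='east']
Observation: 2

Action: maze.move[dir='east']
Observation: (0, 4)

Action: maze.sense[dir='east']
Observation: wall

Action: maze.sense[dir='south']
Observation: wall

Action: stack.pop[]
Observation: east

Action: maze.move[dir='west']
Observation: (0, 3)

Action: maze.sense[dir='south']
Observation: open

Action: stack.push[x='south']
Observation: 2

Action: maze.move[dir='south']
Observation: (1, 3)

Action: maze.sense[dir='west']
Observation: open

Action: stack.push[x='west']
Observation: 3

Action: maze.move[dir='west']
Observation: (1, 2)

Action: maze.sense[dir='west']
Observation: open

Action: stack.push[x='west']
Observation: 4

Action: maze.move[dir='west']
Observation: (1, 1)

Action: maze.sense[dir='north']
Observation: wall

Action: maze.sense[dir='west']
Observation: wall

Action: maze.sense[dir='south']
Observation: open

Action: stack.push[x='south']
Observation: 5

Action: maze.move[dir='south']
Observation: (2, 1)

Action: maze.sense[dir='east']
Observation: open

Action: stack.push[x='east']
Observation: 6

Action: maze.move[dir='east']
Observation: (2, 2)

Action: maze.sense[dir='east']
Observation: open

Action: stack.push[x='east']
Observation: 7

Action: maze.move[dir='east']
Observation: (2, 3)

Action: maze.sense[dir='east']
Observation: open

Action: stack.push[x='east']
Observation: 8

Action: maze.move[dir='east']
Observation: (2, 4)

Action: maze.sense[dir='east']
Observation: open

Action: stack.push[x='east']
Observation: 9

Action: maze.move[dir='east']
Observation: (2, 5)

Action: maze.sense[dir='east']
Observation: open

Action: stack.push[x='east']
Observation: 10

Action: maze.move[dir='east']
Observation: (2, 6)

Action: maze.sense[dir='east']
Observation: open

Action: stack.push[x='east']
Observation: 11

Action: maze.move[dir='east']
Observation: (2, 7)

Action: maze.sense[dir='north']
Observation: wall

Action: maze.sense[dir='south']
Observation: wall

Action: stack.pop[]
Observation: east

Action: maze.move[dir='west']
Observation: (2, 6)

Action: maze.sense[dir='north']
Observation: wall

Action: maze.sense[dir='south']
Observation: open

Action: stack.push[x='south']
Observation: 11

Action: maze.move[dir='south']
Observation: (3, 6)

Action: maze.sense[dir='west']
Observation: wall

Action: maze.sense[dir='south']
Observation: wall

Action: stack.pop[]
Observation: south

Action: maze.move[dir='north']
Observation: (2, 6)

Action: stack.pop[]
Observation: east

Action: maze.move[dir='west']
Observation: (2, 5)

Action: maze.sense[dir='north']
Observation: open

Action: stack.push[x='north']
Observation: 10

Action: maze.move[dir='north']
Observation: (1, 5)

Action: stack.pop[]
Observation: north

Action: maze.move[dir='south']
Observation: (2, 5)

Action: stack.pop[]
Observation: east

Action: maze.move[dir='west']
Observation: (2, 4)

Action: maze.sense[dir='south']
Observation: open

Action: stack.push[x='south']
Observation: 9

Action: maze.move[dir='south']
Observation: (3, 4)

Action: maze.sense[dir='west']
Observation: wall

Action: maze.sense[dir='south']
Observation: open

Action: stack.push[x='south']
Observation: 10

Action: maze.move[dir='south']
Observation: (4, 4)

Action: maze.sense[dir='east']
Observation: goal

Action: maze.move[dir='east']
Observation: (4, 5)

Answer: (4, 5)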